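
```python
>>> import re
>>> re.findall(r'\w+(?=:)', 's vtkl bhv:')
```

The positive lookaround only admits positions where the adjacent text matches; those characters stay outside the span.
Matches: at [7:10] → 'bhv'.
With no groups in the pattern, `findall` gives back each whole match — 1 here.

['bhv']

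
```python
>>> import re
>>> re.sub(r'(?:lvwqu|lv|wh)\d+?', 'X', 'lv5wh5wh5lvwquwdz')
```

'XXXlvwquwdz'

Each match is replaced by 'X'.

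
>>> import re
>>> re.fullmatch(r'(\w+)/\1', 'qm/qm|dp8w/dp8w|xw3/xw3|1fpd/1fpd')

None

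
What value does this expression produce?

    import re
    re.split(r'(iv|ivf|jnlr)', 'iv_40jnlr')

`re.split` interleaves the captured-group text with the surrounding fragments.

['', 'iv', '_40', 'jnlr', '']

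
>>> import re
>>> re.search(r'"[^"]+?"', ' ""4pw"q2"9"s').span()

(2, 7)

The match spans [2:7] → '"4pw"'.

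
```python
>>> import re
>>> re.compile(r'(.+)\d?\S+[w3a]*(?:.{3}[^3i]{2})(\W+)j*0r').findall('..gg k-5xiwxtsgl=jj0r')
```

This matches one or more of any character (captured); then optionally a digit, then one or more of a non-whitespace character, then zero or more of one of [w3a]; then exactly 3 of any character, then exactly 2 of any character except [3i] (non-capturing group); then one or more of a non-word character (captured); then zero or more of the literal 'j', then the literal '0r'.
Scanning left to right: at [0:21] match '..gg k-5xiwxtsgl=jj0r', groups = ('..gg k-5xi', '=').
Multiple groups make `findall` return tuples — one 2-tuple for the one match.

[('..gg k-5xi', '=')]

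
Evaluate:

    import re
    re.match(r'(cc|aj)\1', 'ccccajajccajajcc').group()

'cccc'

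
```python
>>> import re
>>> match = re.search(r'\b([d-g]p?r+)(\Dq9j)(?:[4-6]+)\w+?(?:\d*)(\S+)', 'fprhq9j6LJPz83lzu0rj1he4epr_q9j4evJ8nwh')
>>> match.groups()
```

('fpr', 'hq9j', 'JPz83lzu0rj1he4epr_q9j4evJ8nwh')

The match spans [0:39] → 'fprhq9j6LJPz83lzu0rj1he4epr_q9j4evJ8nwh'.
Captured: group 1 = 'fpr', group 2 = 'hq9j', group 3 = 'JPz83lzu0rj1he4epr_q9j4evJ8nwh'.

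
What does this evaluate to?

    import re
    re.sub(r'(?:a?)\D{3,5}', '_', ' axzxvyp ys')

'__s'

The pattern matches optionally a literal 'a' (non-capturing group); then 3 to 5 of a non-digit.
Every occurrence is swapped for '_'.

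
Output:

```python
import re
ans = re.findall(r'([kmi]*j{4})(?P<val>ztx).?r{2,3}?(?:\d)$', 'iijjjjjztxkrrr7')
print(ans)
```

[('jjjj', 'ztx')]

The pattern matches zero or more of one of [kmi], then exactly 4 of the literal 'j' (captured); then the literal 'z', then the literal 'tx' (captured as 'val'); then optionally any character, then 2 to 3 of the literal 'r' (lazy); then a digit (non-capturing group); then anchored at the end.
Matches: at [3:15] match 'jjjjztxkrrr7', groups = ('jjjj', 'ztx').
`findall` packs the 2 group values into a tuple for every match.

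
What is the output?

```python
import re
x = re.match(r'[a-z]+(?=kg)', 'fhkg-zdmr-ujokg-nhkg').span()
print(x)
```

Lookahead/lookbehind check context without consuming it, so the matched span excludes the asserted characters.
`re.match` won't scan ahead — the pattern has to work from the very first character.
The match spans [0:2] → 'fh'.

(0, 2)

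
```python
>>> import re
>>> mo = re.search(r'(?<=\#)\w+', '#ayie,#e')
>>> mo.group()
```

'ayie'

The positive lookaround only admits positions where the adjacent text matches; those characters stay outside the span.
The match spans [1:5] → 'ayie'.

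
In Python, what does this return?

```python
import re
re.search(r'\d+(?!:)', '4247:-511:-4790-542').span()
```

(0, 3)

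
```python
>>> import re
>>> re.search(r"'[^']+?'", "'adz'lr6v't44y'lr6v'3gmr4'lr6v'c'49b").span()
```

`re.search` tries every starting position until one works.
The match spans [0:5] → "'adz'".

(0, 5)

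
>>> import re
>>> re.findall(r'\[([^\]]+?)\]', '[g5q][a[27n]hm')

Because there's exactly one group, `findall` drops the full match and keeps group 1 from each hit.

['g5q', 'a[27n']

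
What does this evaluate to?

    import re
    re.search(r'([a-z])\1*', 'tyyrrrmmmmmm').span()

The backreference `\1` re-matches whatever the first group consumed, character for character.
The match spans [0:1] → 't'.

(0, 1)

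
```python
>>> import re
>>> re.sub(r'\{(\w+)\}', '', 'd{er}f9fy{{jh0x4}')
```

'df9fy{'

Matches: at [1:5] → '{er}'; at [10:17] → '{jh0x4}'.
Each match is replaced by ''.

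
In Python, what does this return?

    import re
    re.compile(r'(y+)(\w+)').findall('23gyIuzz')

[('y', 'Iuzz')]

Pattern: one or more of a literal 'y' (captured); then one or more of a word character (captured).
Scanning left to right: at [3:8] match 'yIuzz', groups = ('y', 'Iuzz').
With 2 capturing groups, `findall` returns a 2-tuple per match.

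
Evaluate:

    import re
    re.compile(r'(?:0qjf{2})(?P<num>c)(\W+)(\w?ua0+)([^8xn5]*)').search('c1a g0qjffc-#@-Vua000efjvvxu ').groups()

The match spans [5:26] → '0qjffc-#@-Vua000efjvv'.
Captured: group 1 = 'c', group 2 = '-#@-', group 3 = 'Vua000', group 4 = 'efjvv'.

('c', '-#@-', 'Vua000', 'efjvv')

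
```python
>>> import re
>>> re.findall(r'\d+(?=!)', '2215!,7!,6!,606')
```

['2215', '7', '6']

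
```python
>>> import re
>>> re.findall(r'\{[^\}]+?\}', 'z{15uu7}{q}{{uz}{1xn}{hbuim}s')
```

Walking the string: at [1:8] → '{15uu7}'; at [8:11] → '{q}'; at [11:16] → '{{uz}'; at [16:21] → '{1xn}'; at [21:28] → '{hbuim}'.
`findall` yields the raw match text (5 of them) because the pattern has no groups.

['{15uu7}', '{q}', '{{uz}', '{1xn}', '{hbuim}']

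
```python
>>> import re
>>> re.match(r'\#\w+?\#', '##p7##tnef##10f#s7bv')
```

None

`re.match` won't scan ahead — the pattern has to work from the very first character.
Here the string doesn't start with a match, so the call returns None.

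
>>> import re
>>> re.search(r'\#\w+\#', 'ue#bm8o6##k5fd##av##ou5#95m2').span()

`search` walks the string left to right and returns the first match it finds.
The match spans [2:9] → '#bm8o6#'.

(2, 9)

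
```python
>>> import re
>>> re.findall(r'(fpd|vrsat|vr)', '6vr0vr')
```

Matches: at [1:3] match 'vr', group 1 = 'vr'; at [4:6] match 'vr', group 1 = 'vr'.
One capturing group, so `findall` returns just the captured substring from each match — 2 in all.

['vr', 'vr']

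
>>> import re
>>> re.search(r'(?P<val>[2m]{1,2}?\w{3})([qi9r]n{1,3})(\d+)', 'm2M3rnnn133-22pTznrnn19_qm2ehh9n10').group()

'm2M3rnnn133'

The match spans [0:11] → 'm2M3rnnn133'.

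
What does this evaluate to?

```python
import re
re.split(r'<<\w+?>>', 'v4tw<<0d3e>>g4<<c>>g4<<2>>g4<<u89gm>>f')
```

Matches to split on: at [4:12] → '<<0d3e>>'; at [14:19] → '<<c>>'; at [21:26] → '<<2>>'; at [28:37] → '<<u89gm>>'.
Each match becomes a cut point; 5 segments remain.

['v4tw', 'g4', 'g4', 'g4', 'f']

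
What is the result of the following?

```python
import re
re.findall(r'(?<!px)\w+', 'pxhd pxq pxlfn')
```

['pxhd', 'pxq', 'pxlfn']

The negative lookaround is zero-width — it rules out positions where the adjacent text would match, without consuming anything.
With no groups in the pattern, `findall` gives back each whole match — 3 here.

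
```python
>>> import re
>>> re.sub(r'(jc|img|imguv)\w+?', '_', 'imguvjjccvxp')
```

'_vj_vxp'

The regex engine tests alternatives in the order written; an earlier branch that matches wins even if a later one would match more.
Matches: at [0:4] → 'imgu'; at [6:9] → 'jcc'.
Each match is replaced by '_'.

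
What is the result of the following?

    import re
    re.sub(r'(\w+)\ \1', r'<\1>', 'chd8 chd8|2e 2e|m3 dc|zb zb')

'<chd8>|<2e>|m3 dc|<zb>'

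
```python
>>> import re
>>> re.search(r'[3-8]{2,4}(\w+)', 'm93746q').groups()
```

Pattern: 2 to 4 of a character in [3-8]; then one or more of a word character (captured).
`re.search` scans for the first position where the pattern succeeds.
The match spans [2:7] → '3746q'.
Captured: group 1 = 'q'.

('q',)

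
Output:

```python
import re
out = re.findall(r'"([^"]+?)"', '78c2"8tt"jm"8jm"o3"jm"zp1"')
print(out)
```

['8tt', '8jm', 'jm']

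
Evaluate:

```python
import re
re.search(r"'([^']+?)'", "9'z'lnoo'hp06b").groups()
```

Unlike `match`, `search` isn't anchored — it looks for the pattern anywhere in the string.
The match spans [1:4] → "'z'".
Captured: group 1 = 'z'.

('z',)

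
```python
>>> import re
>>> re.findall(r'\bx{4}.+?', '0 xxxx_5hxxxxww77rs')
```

With the lazy modifier that quantifier settles for the fewest repetitions that let the rest of the pattern succeed (the atoms after it are unaffected and can still be greedy).
Since nothing is captured, `findall` lists the 1 matched substring directly.

['xxxx_']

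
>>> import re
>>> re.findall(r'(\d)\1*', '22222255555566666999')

`\1` is not a pattern — it's the concrete string captured by group 1, re-applied verbatim.
Because there's exactly one group, `findall` drops the full match and keeps group 1 from each hit.

['2', '5', '6', '9']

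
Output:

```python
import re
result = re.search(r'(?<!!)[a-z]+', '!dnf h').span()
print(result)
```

(2, 4)

Because the assertion is negative and zero-width, positions next to the forbidden text are skipped.
`search` walks the string left to right and returns the first match it finds.
The match spans [2:4] → 'nf'.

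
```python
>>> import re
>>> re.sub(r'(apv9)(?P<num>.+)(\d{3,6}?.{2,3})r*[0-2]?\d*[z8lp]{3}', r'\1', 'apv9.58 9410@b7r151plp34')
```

This matches the literal 'ap', then the literal 'v9' (captured); then one or more of any character (captured as 'num'); then 3 to 6 of a digit (lazy), then 2 to 3 of any character (captured); then zero or more of a literal 'r', then optionally a character in [0-2], then zero or more of a digit; then exactly 3 of one of [z8lp].
Matches: at [0:22] → 'apv9.58 9410@b7r151plp'.
The replacement refers to a captured group, so each match is rewritten using its own captured text.

'apv934'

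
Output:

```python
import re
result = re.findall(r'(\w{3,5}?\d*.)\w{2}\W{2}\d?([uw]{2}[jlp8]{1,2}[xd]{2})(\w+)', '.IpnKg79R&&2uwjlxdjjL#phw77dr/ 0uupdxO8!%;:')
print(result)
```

[('IpnKg7', 'uwjlxd', 'jjL'), ('phw77', 'uupdx', 'O8')]

Pattern: 3 to 5 of a word character (lazy), then zero or more of a digit, then any character (captured); then exactly 2 of a word character, then exactly 2 of a non-word character, then optionally a digit; then exactly 2 of one of [uw], then 1 to 2 of one of [jlp8], then exactly 2 of one of [xd] (captured); then one or more of a word character (captured).
Matches: at [1:21] match 'IpnKg79R&&2uwjlxdjjL', groups = ('IpnKg7', 'uwjlxd', 'jjL'); at [22:39] match 'phw77dr/ 0uupdxO8', groups = ('phw77', 'uupdx', 'O8').
Multiple groups make `findall` return tuples — one 3-tuple for each match.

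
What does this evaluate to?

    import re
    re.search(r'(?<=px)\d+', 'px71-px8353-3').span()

The lookaround is zero-width — it requires the adjacent text to match without consuming it, so the asserted text isn't part of the match.
`re.search` tries every starting position until one works.
The match spans [2:4] → '71'.

(2, 4)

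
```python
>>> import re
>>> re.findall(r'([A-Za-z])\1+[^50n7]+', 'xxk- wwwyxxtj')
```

['x']

After group 1 captures some text, `\1` only succeeds where that same text appears again.
Because there's exactly one group, `findall` drops the full match and keeps group 1 from the one hit.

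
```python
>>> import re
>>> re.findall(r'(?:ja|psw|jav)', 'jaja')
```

['ja', 'ja']

Walking the string: at [0:2] → 'ja'; at [2:4] → 'ja'.
Since nothing is captured, `findall` lists the 2 matched substrings directly.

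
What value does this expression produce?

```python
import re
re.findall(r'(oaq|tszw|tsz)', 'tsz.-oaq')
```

['tsz', 'oaq']

Matches: at [0:3] match 'tsz', group 1 = 'tsz'; at [5:8] match 'oaq', group 1 = 'oaq'.
One capturing group, so `findall` returns just the captured substring from each match — 2 in all.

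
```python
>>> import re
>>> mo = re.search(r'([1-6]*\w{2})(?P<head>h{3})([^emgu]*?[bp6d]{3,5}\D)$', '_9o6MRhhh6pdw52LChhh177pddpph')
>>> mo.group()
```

The pattern matches zero or more of a character in [1-6], then exactly 2 of a word character (captured); then exactly 3 of a literal 'h' (captured as 'head'); then zero or more of any character except [emgu] (lazy), then 3 to 5 of one of [bp6d], then a non-digit (captured); then anchored at the end.
`re.search` scans for the first position where the pattern succeeds.
The match spans [3:29] → '6MRhhh6pdw52LChhh177pddpph'.
Captured: group 1 = '6MR', group 2 = 'hhh', group 3 = '6pdw52LChhh177pddpph'.

'6MRhhh6pdw52LChhh177pddpph'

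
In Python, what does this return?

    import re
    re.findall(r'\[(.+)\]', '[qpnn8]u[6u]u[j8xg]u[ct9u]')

['qpnn8]u[6u]u[j8xg]u[ct9u']

Walking the string: at [0:26] match '[qpnn8]u[6u]u[j8xg]u[ct9u]', group 1 = 'qpnn8]u[6u]u[j8xg]u[ct9u'.
Because there's exactly one group, `findall` drops the full match and keeps group 1 from the one hit.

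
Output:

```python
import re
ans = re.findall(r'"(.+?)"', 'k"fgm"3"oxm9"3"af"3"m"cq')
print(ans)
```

['fgm', 'oxm9', 'af', 'm']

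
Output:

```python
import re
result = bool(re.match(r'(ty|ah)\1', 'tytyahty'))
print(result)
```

A backreference is literal: `\1` must see the identical characters the first group matched.
`re.match` only tries the pattern at the start of the string.
The match spans [0:4] → 'tyty'.
Captured: group 1 = 'ty'.

True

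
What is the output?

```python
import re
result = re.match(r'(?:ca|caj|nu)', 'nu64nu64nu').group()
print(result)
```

With `match`, the pattern is implicitly anchored at the beginning.
The match spans [0:2] → 'nu'.

nu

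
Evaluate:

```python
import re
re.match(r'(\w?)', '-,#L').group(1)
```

The match spans [0:0] → ''.
Captured: group 1 = ''.

''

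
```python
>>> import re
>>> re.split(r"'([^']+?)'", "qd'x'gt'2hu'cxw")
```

['qd', 'x', 'gt', '2hu', 'cxw']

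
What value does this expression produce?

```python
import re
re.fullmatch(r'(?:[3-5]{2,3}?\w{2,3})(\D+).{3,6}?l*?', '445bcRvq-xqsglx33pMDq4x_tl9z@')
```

`fullmatch` succeeds only if the pattern covers the string from start to end.
Here the pattern can't cover the whole string, so the call returns None.

None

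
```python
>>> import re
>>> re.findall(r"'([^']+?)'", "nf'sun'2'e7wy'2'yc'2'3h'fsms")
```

['sun', 'e7wy', 'yc', '3h']

Because there's exactly one group, `findall` drops the full match and keeps group 1 from each hit.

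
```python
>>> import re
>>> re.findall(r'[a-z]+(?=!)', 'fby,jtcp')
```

[]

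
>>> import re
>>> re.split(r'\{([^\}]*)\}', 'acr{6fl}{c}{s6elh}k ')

['acr', '6fl', '', 'c', '', 's6elh', 'k ']

The group in the pattern means `split` returns the separators' captures alongside the pieces.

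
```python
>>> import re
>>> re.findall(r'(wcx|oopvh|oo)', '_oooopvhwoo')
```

['oo', 'oopvh', 'oo']

Alternation isn't longest-match — the leftmost alternative that fits at this position is chosen.
Scanning left to right: at [1:3] match 'oo', group 1 = 'oo'; at [3:8] match 'oopvh', group 1 = 'oopvh'; at [9:11] match 'oo', group 1 = 'oo'.
With a single group, `findall` returns only what that group captured — 3 items.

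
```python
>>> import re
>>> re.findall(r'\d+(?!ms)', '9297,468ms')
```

A negative assertion filters positions out without eating any characters.
`findall` yields the raw match text (2 of them) because the pattern has no groups.

['9297', '46']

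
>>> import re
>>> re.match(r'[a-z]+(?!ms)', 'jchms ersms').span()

Because the assertion is negative and zero-width, positions next to the forbidden text are skipped.
`re.match` only tries the pattern at the start of the string.
The match spans [0:5] → 'jchms'.

(0, 5)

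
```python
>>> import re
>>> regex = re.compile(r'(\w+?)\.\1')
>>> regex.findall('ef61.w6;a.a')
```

['a']

After group 1 captures some text, `\1` only succeeds where that same text appears again.
Matches: at [8:11] match 'a.a', group 1 = 'a'.
With a single group, `findall` returns only what that group captured — 1 item.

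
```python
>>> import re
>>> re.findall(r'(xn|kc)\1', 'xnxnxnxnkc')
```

The backreference `\1` re-matches whatever the first group consumed, character for character.
Matches: at [0:4] match 'xnxn', group 1 = 'xn'; at [4:8] match 'xnxn', group 1 = 'xn'.
Because there's exactly one group, `findall` drops the full match and keeps group 1 from each hit.

['xn', 'xn']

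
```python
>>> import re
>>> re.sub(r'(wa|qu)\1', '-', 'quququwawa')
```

'-qu-'

After group 1 captures some text, `\1` only succeeds where that same text appears again.
Matches: at [0:4] → 'ququ'; at [6:10] → 'wawa'.
Each match is replaced by '-'.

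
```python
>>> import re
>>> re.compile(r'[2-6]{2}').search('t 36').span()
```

The pattern matches exactly 2 of a character in [2-6].
`re.search` scans for the first position where the pattern succeeds.
The match spans [2:4] → '36'.

(2, 4)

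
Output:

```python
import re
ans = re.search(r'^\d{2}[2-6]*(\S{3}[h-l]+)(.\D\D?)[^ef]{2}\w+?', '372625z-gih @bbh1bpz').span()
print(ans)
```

(0, 17)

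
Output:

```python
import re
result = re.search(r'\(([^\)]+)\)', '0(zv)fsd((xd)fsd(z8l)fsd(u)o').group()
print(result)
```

(zv)

The match spans [1:5] → '(zv)'.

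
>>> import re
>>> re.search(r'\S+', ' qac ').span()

(1, 4)

The match spans [1:4] → 'qac'.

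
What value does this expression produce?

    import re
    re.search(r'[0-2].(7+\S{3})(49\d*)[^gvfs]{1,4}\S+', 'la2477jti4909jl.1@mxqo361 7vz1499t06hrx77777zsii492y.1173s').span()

The pattern matches a character in [0-2], then any character; then one or more of the literal '7', then exactly 3 of a non-whitespace character (captured); then the literal '49', then zero or more of a digit (captured); then 1 to 4 of any character except [gvfs], then one or more of a non-whitespace character.
Unlike `match`, `search` isn't anchored — it looks for the pattern anywhere in the string.
The match spans [2:25] → '2477jti4909jl.1@mxqo361'.
Captured: group 1 = '77jti', group 2 = '4909'.

(2, 25)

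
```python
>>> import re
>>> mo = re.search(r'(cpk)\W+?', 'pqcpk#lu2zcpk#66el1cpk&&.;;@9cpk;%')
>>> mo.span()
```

This matches a literal 'c', then the literal 'pk' (captured); then one or more of a non-word character (lazy).
`re.search` tries every starting position until one works.
The match spans [2:6] → 'cpk#'.
Captured: group 1 = 'cpk'.

(2, 6)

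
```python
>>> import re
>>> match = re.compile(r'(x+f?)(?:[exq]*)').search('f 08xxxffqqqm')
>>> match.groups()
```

The match spans [4:8] → 'xxxf'.
Captured: group 1 = 'xxxf'.

('xxxf',)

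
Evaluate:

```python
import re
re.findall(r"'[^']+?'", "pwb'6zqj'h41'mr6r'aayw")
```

Walking the string: at [3:9] → "'6zqj'"; at [12:18] → "'mr6r'".
Since nothing is captured, `findall` lists the 2 matched substrings directly.

["'6zqj'", "'mr6r'"]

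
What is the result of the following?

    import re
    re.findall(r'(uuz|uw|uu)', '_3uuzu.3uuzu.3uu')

['uuz', 'uuz', 'uu']

Alternation isn't longest-match — the leftmost alternative that fits at this position is chosen.
Walking the string: at [2:5] match 'uuz', group 1 = 'uuz'; at [8:11] match 'uuz', group 1 = 'uuz'; at [14:16] match 'uu', group 1 = 'uu'.
One capturing group, so `findall` returns just the captured substring from each match — 3 in all.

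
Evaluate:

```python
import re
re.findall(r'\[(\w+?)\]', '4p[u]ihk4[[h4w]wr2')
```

`findall` collects group 1 from each match (2 total).

['u', 'h4w']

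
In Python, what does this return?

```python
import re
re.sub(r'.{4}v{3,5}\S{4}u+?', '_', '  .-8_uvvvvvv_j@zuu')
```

'  .-_u'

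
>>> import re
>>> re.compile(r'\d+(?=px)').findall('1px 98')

['1']

Lookahead/lookbehind check context without consuming it, so the matched span excludes the asserted characters.
`findall` yields the raw match text (1 of them) because the pattern has no groups.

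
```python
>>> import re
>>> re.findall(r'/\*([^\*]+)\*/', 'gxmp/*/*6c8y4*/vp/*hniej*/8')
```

Scanning left to right: at [6:15] match '/*6c8y4*/', group 1 = '6c8y4'; at [17:26] match '/*hniej*/', group 1 = 'hniej'.
With a single group, `findall` returns only what that group captured — 2 items.

['6c8y4', 'hniej']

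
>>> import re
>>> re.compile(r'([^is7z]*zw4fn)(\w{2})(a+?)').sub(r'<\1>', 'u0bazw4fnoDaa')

'<u0bazw4fn>a'

With the lazy modifier that quantifier settles for the fewest repetitions that let the rest of the pattern succeed (the atoms after it are unaffected and can still be greedy).
The replacement refers to a captured group, so each match is rewritten using its own captured text.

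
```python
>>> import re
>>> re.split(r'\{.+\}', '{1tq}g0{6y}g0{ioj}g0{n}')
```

Each match becomes a cut point; 2 segments remain.

['', '']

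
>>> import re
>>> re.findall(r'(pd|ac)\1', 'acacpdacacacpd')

['ac', 'ac']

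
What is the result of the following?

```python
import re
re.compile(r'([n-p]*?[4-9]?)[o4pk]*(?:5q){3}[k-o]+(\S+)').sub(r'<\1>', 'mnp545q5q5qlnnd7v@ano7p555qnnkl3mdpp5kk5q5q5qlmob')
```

'm<np5>'

This matches zero or more of a character in [n-p] (lazy), then optionally a character in [4-9] (captured); then zero or more of one of [o4pk], then the literal '5q' repeated 3 times, then one or more of a character in [k-o]; then one or more of a non-whitespace character (captured).
Matches: at [1:49] → 'np545q5q5qlnnd7v@ano7p555qnnkl3mdpp5kk5q5q5qlmob'.
Each match is replaced using the text its own group 1 captured.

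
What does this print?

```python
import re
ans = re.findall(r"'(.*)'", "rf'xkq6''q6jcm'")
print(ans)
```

["xkq6''q6jcm"]

With a single group, `findall` returns only what that group captured — 1 item.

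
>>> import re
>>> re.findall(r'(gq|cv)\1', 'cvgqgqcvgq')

['gq']

After group 1 captures some text, `\1` only succeeds where that same text appears again.
Because there's exactly one group, `findall` drops the full match and keeps group 1 from the one hit.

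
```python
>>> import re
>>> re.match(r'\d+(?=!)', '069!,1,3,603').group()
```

Lookahead/lookbehind check context without consuming it, so the matched span excludes the asserted characters.
`re.match` won't scan ahead — the pattern has to work from the very first character.
The match spans [0:3] → '069'.

'069'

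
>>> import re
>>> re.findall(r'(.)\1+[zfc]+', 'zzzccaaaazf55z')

['z', 'a', '5']

`\1` has to match the exact text group 1 already captured.
Matches: at [0:5] match 'zzzcc', group 1 = 'z'; at [5:11] match 'aaaazf', group 1 = 'a'; at [11:14] match '55z', group 1 = '5'.
With a single group, `findall` returns only what that group captured — 3 items.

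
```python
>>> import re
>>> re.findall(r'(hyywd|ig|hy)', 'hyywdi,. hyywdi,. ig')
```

['hyywd', 'hyywd', 'ig']

The regex engine tests alternatives in the order written; an earlier branch that matches wins even if a later one would match more.
Walking the string: at [0:5] match 'hyywd', group 1 = 'hyywd'; at [9:14] match 'hyywd', group 1 = 'hyywd'; at [18:20] match 'ig', group 1 = 'ig'.
`findall` collects group 1 from each match (3 total).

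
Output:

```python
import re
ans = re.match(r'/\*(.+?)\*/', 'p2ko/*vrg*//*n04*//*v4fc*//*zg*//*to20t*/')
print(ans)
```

None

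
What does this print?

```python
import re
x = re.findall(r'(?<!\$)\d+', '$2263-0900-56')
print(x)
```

['263', '0900', '56']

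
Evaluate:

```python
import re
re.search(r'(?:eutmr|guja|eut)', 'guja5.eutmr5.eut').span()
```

(0, 4)

The match spans [0:4] → 'guja'.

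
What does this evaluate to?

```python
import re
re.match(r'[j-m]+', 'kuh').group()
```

Pattern: one or more of a character in [j-m].
`re.match` only tries the pattern at the start of the string.
The match spans [0:1] → 'k'.

'k'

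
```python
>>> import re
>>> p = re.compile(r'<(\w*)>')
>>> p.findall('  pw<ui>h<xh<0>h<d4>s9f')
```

['ui', '0', 'd4']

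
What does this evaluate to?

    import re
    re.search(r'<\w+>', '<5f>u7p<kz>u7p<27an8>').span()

(0, 4)

`re.search` tries every starting position until one works.
The match spans [0:4] → '<5f>'.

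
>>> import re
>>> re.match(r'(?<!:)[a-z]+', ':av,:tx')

`(?!…)`/`(?<!…)` only lets a position through if the neighbouring text does NOT match; no characters are consumed.
`re.match` only tries the pattern at the start of the string.
Here the string doesn't start with a match, so the call returns None.

None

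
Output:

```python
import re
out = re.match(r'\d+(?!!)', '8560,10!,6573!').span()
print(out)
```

`match` is anchored at position 0; if the pattern doesn't fit there, it returns None.
The match spans [0:4] → '8560'.

(0, 4)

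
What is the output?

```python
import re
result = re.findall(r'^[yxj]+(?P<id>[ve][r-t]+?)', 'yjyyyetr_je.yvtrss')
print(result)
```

['et']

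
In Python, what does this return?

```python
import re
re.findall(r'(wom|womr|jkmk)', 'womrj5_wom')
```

Alternation tries branches left to right and keeps the first one that lets the overall match succeed at that position.
Scanning left to right: at [0:3] match 'wom', group 1 = 'wom'; at [7:10] match 'wom', group 1 = 'wom'.
With a single group, `findall` returns only what that group captured — 2 items.

['wom', 'wom']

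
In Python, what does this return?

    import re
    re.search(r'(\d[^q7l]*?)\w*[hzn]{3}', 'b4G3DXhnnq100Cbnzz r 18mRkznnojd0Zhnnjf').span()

The pattern matches a digit, then zero or more of any character except [q7l] (lazy) (captured); then zero or more of a word character, then exactly 3 of one of [hzn].
`re.search` tries every starting position until one works.
The match spans [1:18] → '4G3DXhnnq100Cbnzz'.
Captured: group 1 = '4'.

(1, 18)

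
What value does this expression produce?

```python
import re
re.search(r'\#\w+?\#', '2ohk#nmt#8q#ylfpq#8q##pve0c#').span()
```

(4, 9)

`re.search` scans for the first position where the pattern succeeds.
The match spans [4:9] → '#nmt#'.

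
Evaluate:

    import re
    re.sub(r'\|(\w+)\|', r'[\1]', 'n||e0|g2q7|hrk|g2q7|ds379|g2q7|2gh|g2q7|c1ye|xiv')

Matches: at [2:6] → '|e0|'; at [10:15] → '|hrk|'; at [19:26] → '|ds379|'; at [30:35] → '|2gh|'; at [39:45] → '|c1ye|'.
`\1` in the replacement pulls in group 1's text for each match.

'n|[e0]g2q7[hrk]g2q7[ds379]g2q7[2gh]g2q7[c1ye]xiv'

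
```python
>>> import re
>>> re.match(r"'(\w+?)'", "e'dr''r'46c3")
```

None

`re.match` only tries the pattern at the start of the string.
Here the string doesn't start with a match, so the call returns None.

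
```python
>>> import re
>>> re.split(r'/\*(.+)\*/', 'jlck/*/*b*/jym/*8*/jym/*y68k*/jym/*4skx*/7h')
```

['jlck', '/*b*/jym/*8*/jym/*y68k*/jym/*4skx', '7h']

Matches to split on: at [4:41] → '/*/*b*/jym/*8*/jym/*y68k*/jym/*4skx*/'.
The group in the pattern means `split` returns the separators' captures alongside the pieces.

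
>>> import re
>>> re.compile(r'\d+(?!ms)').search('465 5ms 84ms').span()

Because the assertion is negative and zero-width, positions next to the forbidden text are skipped.
`search` walks the string left to right and returns the first match it finds.
The match spans [0:3] → '465'.

(0, 3)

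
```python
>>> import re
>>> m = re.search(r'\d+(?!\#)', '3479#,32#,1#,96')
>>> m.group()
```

'347'

Because the assertion is negative and zero-width, positions next to the forbidden text are skipped.
The match spans [0:3] → '347'.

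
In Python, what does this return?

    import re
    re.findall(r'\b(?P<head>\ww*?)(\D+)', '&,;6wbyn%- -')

[('6', 'wbyn%- -')]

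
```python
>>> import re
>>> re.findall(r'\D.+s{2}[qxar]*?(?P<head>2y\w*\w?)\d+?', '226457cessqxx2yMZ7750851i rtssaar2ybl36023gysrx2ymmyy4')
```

This matches a non-digit, then one or more of any character, then exactly 2 of a literal 's'; then zero or more of one of [qxar] (lazy); then the literal '2y', then zero or more of a word character, then optionally a word character (captured as 'head'); then one or more of a digit (lazy).
Scanning left to right: at [6:54] match 'cessqxx2yMZ7750851i rtssaar2ybl36023gysrx2ymmyy4', group 1 = '2ybl36023gysrx2ymmyy'.
`findall` collects group 1 from the one match (1 total).

['2ybl36023gysrx2ymmyy']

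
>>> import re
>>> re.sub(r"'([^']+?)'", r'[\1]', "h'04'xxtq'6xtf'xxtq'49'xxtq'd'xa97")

Matches: at [1:5] → "'04'"; at [9:15] → "'6xtf'"; at [19:23] → "'49'"; at [27:30] → "'d'".
Each match is replaced using the text its own group 1 captured.

'h[04]xxtq[6xtf]xxtq[49]xxtq[d]xa97'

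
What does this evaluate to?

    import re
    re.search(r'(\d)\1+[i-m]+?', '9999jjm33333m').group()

'9999j'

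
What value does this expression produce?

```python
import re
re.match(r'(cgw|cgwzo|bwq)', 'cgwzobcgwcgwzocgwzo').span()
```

Alternation isn't longest-match — the leftmost alternative that fits at this position is chosen.
With `match`, the pattern is implicitly anchored at the beginning.
The match spans [0:3] → 'cgw'.
Captured: group 1 = 'cgw'.

(0, 3)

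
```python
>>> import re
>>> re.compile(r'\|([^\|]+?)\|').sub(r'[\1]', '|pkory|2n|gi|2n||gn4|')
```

'[pkory]2n[gi]2n|[gn4]'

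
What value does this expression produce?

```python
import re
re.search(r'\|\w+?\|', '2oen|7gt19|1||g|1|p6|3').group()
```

The match spans [4:11] → '|7gt19|'.

'|7gt19|'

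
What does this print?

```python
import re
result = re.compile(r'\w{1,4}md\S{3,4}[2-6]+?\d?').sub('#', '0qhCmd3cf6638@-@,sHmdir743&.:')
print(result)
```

#8@-@,#&.:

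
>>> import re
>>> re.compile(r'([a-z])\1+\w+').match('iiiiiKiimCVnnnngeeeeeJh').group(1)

'i'

A backreference is literal: `\1` must see the identical characters the first group matched.
`re.match` won't scan ahead — the pattern has to work from the very first character.
The match spans [0:23] → 'iiiiiKiimCVnnnngeeeeeJh'.
Captured: group 1 = 'i'.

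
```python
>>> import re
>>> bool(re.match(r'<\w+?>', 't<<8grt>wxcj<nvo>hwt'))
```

False

`match` is anchored at position 0; if the pattern doesn't fit there, it returns None.
Here position 0 doesn't satisfy it, so the call returns None, and `bool(None)` is False.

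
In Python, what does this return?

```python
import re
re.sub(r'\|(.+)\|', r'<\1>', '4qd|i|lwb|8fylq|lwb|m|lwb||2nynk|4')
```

'4qd<i|lwb|8fylq|lwb|m|lwb||2nynk>4'

The replacement refers to a captured group, so each match is rewritten using its own captured text.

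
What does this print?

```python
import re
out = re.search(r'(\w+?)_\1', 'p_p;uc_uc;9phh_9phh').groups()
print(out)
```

The match spans [0:3] → 'p_p'.
Captured: group 1 = 'p'.

('p',)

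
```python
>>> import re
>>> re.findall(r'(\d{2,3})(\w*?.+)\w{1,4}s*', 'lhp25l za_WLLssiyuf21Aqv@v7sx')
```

Pattern: 2 to 3 of a digit (captured); then zero or more of a word character (lazy), then one or more of any character (captured); then 1 to 4 of a word character, then zero or more of the literal 's'.
Matches: at [3:29] match '25l za_WLLssiyuf21Aqv@v7sx', groups = ('25', 'l za_WLLssiyuf21Aqv@v7s').
Multiple groups make `findall` return tuples — one 2-tuple for the one match.

[('25', 'l za_WLLssiyuf21Aqv@v7s')]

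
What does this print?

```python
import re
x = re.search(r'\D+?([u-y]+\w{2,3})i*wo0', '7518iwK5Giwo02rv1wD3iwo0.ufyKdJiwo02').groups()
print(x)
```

The pattern matches one or more of a non-digit (lazy); then one or more of a character in [u-y], then 2 to 3 of a word character (captured); then zero or more of the literal 'i', then the literal 'wo', then a literal '0'.
`re.search` scans for the first position where the pattern succeeds.
The match spans [4:13] → 'iwK5Giwo0'.
Captured: group 1 = 'wK5G'.

('wK5G',)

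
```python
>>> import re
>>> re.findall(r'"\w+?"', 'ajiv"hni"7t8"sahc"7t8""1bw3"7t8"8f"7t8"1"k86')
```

['"hni"', '"sahc"', '"1bw3"', '"8f"', '"1"']

Walking the string: at [4:9] → '"hni"'; at [12:18] → '"sahc"'; at [22:28] → '"1bw3"'; at [31:35] → '"8f"'; at [38:41] → '"1"'.
No capturing groups, so `findall` returns the 5 full match strings.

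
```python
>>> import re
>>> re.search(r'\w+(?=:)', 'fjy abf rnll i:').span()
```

(13, 14)

The positive lookaround only admits positions where the adjacent text matches; those characters stay outside the span.
The match spans [13:14] → 'i'.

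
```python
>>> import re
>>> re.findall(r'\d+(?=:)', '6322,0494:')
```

Lookahead/lookbehind check context without consuming it, so the matched span excludes the asserted characters.
No capturing groups, so `findall` returns the 1 full match string.

['0494']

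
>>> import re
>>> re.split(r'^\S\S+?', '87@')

['', '@']

This matches anchored at the start of the string; then a non-whitespace character; then one or more of a non-whitespace character (lazy).
A non-greedy quantifier consumes as few characters as it can — just enough that the remainder of the pattern still matches from where it stops; whatever follows it matches normally.
Matches to split on: at [0:2] → '87'.
Splitting on the pattern gives 2 pieces.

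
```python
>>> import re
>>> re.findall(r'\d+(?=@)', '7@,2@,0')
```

The positive lookaround only admits positions where the adjacent text matches; those characters stay outside the span.
Walking the string: at [0:1] → '7'; at [3:4] → '2'.
No capturing groups, so `findall` returns the 2 full match strings.

['7', '2']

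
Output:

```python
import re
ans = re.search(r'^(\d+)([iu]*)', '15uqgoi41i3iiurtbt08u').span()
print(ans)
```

(0, 3)

Pattern: anchored at the start of the string; then one or more of a digit (captured); then zero or more of one of [iu] (captured).
The match spans [0:3] → '15u'.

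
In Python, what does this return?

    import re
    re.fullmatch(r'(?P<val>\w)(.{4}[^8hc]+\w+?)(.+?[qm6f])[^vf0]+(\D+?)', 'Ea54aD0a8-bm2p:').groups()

This matches a word character (captured as 'val'); then exactly 4 of any character, then one or more of any character except [8hc], then one or more of a word character (lazy) (captured); then one or more of any character (lazy), then one of [qm6f] (captured); then one or more of any character except [vf0]; then one or more of a non-digit (lazy) (captured).
`re.fullmatch` is like wrapping the pattern in `^…$` (in single-line mode).
The match spans [0:15] → 'Ea54aD0a8-bm2p:'.
Captured: group 1 = 'E', group 2 = 'a54aD0a8', group 3 = '-bm', group 4 = ':'.

('E', 'a54aD0a8', '-bm', ':')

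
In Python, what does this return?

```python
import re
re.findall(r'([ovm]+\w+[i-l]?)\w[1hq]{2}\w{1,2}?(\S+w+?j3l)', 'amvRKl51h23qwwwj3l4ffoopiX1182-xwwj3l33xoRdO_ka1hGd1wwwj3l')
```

[('mvRKl51h23qwwwj3l4ffoopi', '2-xwwj3l33xoRdO_ka1hGd1wwwj3l')]

Multiple groups make `findall` return tuples — one 2-tuple for the one match.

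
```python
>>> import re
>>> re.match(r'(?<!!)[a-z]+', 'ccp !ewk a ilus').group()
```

'ccp'

`(?!…)`/`(?<!…)` only lets a position through if the neighbouring text does NOT match; no characters are consumed.
`match` is anchored at position 0; if the pattern doesn't fit there, it returns None.
The match spans [0:3] → 'ccp'.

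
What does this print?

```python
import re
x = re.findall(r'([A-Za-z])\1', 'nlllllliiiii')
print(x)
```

['l', 'l', 'l', 'i', 'i']

`\1` is not a pattern — it's the concrete string captured by group 1, re-applied verbatim.
Because there's exactly one group, `findall` drops the full match and keeps group 1 from each hit.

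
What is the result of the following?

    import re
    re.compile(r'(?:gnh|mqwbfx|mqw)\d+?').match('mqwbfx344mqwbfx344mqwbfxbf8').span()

(0, 7)

`re.match` won't scan ahead — the pattern has to work from the very first character.
The match spans [0:7] → 'mqwbfx3'.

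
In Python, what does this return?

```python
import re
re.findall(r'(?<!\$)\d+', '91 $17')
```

['91', '7']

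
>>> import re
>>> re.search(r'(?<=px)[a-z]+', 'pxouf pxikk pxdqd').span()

(2, 5)

The positive lookaround only admits positions where the adjacent text matches; those characters stay outside the span.
`re.search` scans for the first position where the pattern succeeds.
The match spans [2:5] → 'ouf'.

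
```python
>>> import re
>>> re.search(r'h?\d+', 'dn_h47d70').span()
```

Pattern: optionally a literal 'h'; then one or more of a digit.
`re.search` scans for the first position where the pattern succeeds.
The match spans [3:6] → 'h47'.

(3, 6)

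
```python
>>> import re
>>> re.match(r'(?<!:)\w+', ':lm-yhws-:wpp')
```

A negative assertion filters positions out without eating any characters.
`re.match` only tries the pattern at the start of the string.
Here position 0 doesn't satisfy it, so the call returns None.

None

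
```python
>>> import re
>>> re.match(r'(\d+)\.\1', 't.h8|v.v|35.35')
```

None

The backreference `\1` re-matches whatever the first group consumed, character for character.
With `match`, the pattern is implicitly anchored at the beginning.
Here position 0 doesn't satisfy it, so the call returns None.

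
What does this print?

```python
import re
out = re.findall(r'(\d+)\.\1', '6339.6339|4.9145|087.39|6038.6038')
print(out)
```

['6339', '6038']

After group 1 captures some text, `\1` only succeeds where that same text appears again.
Matches: at [0:9] match '6339.6339', group 1 = '6339'; at [24:33] match '6038.6038', group 1 = '6038'.
Because there's exactly one group, `findall` drops the full match and keeps group 1 from each hit.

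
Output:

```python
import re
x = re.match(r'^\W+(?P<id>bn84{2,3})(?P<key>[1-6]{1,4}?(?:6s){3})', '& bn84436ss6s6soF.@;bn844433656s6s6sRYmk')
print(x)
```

With `match`, the pattern is implicitly anchored at the beginning.
Here the string doesn't start with a match, so the call returns None.

None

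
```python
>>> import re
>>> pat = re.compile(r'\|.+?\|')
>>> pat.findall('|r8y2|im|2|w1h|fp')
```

['|r8y2|', '|2|']

Since nothing is captured, `findall` lists the 2 matched substrings directly.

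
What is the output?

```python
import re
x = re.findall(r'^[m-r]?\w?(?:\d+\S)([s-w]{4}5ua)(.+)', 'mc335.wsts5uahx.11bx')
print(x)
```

This matches anchored at the start of the string; then optionally a character in [m-r], then optionally a word character; then one or more of a digit, then a non-whitespace character (non-capturing group); then exactly 4 of a character in [s-w], then the literal '5ua' (captured); then one or more of any character (captured).
Matches: at [0:20] match 'mc335.wsts5uahx.11bx', groups = ('wsts5ua', 'hx.11bx').
`findall` packs the 2 group values into a tuple for every match.

[('wsts5ua', 'hx.11bx')]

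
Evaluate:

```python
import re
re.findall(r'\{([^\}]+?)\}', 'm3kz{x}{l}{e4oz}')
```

['x', 'l', 'e4oz']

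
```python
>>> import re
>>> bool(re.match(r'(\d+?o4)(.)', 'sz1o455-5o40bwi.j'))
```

`re.match` only tries the pattern at the start of the string.
Here the pattern fails at index 0, so the call returns None, and `bool(None)` is False.

False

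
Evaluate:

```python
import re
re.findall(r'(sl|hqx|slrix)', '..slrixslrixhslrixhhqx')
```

['sl', 'sl', 'sl', 'hqx']

Alternation tries branches left to right and keeps the first one that lets the overall match succeed at that position.
`findall` collects group 1 from each match (4 total).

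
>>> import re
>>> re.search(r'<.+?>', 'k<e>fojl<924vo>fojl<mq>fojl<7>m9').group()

'<e>'

Lazy quantifiers expand one character at a time until the remainder of the pattern can match.
`search` walks the string left to right and returns the first match it finds.
The match spans [1:4] → '<e>'.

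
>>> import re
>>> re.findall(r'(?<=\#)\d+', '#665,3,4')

The lookaround is zero-width — it requires the adjacent text to match without consuming it, so the asserted text isn't part of the match.
`findall` yields the raw match text (1 of them) because the pattern has no groups.

['665']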